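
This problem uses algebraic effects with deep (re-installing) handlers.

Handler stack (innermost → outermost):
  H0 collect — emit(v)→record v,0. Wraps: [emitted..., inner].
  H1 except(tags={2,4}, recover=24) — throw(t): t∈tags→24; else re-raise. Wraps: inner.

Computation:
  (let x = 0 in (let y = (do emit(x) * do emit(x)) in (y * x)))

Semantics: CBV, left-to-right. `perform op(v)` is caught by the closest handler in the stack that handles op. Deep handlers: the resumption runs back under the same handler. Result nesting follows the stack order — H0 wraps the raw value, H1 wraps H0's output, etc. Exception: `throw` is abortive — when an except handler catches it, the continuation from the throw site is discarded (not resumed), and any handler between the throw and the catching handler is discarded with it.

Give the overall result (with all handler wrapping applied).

Evaluation trace:
emit(0) @ H0 ⇒ out+=0
emit(0) @ H0 ⇒ out+=0
H0 returns [0, 0, 0]
H1 returns [0, 0, 0]
= [0, 0, 0]

Answer: [0, 0, 0]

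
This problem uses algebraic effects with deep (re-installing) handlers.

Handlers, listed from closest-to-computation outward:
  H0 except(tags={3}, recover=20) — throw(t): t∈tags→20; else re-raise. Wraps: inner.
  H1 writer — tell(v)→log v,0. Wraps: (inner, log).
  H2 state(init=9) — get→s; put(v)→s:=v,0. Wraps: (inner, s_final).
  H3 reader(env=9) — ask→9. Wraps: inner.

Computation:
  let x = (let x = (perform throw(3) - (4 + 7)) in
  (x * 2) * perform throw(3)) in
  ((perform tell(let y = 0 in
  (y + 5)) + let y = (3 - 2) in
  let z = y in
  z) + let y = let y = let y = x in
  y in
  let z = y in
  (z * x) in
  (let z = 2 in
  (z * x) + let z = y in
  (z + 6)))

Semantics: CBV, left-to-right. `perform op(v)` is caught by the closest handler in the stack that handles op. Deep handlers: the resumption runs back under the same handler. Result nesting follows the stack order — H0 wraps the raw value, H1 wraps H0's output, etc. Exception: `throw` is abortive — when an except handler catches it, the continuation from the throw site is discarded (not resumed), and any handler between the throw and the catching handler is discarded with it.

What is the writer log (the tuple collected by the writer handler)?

Answer: ()

Evaluation trace:
throw(3) @ H0 caught ⇒ 20
H1 returns (20, ())
H2 returns ((20, ()), 9)
H3 returns ((20, ()), 9)
= ((20, ()), 9)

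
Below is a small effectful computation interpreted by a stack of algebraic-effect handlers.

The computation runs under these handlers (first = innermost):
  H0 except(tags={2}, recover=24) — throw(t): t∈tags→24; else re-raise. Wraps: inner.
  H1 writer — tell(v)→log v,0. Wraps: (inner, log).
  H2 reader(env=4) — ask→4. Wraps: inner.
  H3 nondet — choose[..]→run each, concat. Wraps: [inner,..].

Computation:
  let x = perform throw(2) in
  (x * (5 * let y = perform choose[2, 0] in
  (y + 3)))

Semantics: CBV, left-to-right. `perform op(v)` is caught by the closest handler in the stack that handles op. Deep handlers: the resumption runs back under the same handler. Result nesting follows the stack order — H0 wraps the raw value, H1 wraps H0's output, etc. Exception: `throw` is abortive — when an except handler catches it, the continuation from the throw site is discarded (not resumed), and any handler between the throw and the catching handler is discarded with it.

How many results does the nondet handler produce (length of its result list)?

Answer: 1

Evaluation trace:
throw(2) @ H0 caught ⇒ 24
H1 returns (24, ())
H2 returns (24, ())
H3 returns [(24, ())]
= [(24, ())]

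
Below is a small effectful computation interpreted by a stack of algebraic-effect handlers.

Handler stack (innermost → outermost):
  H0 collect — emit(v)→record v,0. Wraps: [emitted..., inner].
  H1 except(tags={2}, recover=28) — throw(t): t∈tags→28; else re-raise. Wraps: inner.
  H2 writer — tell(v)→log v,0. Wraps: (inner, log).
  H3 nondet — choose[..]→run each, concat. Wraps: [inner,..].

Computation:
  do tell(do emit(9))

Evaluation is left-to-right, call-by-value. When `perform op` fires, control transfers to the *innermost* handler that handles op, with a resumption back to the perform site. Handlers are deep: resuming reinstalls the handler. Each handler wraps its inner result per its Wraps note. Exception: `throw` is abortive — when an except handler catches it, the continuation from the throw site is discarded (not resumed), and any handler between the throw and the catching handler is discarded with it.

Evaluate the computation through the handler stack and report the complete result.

Step-by-step:
emit(9) @ H0 ⇒ out+=9
tell(0) @ H2 ⇒ log+=0
H0 returns [9, 0]
H1 returns [9, 0]
H2 returns ([9, 0], (0))
H3 returns [([9, 0], (0))]
= [([9, 0], (0))]

Answer: [([9, 0], (0))]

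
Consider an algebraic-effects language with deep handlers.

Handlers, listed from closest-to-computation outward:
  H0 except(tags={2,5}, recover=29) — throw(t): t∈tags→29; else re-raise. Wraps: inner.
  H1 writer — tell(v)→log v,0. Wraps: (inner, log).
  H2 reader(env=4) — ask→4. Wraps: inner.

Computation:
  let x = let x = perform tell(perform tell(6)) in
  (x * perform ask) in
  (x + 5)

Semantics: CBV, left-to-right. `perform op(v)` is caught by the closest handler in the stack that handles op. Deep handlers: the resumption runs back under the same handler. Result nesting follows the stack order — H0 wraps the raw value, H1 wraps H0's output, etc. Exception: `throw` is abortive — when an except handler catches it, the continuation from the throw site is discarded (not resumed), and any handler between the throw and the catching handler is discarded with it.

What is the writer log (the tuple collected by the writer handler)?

Evaluation trace:
tell(6) @ H1 ⇒ log+=6
tell(0) @ H1 ⇒ log+=0
ask @ H2 ⇒ 4
H0 returns 5
H1 returns (5, (6, 0))
H2 returns (5, (6, 0))
= (5, (6, 0))

Answer: (6, 0)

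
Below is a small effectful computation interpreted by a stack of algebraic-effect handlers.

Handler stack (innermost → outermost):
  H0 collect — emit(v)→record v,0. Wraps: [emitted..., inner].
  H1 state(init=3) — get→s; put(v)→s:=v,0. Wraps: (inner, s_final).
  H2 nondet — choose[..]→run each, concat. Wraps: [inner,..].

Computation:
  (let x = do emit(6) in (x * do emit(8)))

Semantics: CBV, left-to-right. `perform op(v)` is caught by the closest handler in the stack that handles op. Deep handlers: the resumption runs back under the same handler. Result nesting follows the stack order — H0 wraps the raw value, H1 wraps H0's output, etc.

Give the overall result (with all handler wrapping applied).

Answer: [([6, 8, 0], 3)]

Evaluation trace:
emit(6) @ H0 ⇒ out+=6
emit(8) @ H0 ⇒ out+=8
H0 returns [6, 8, 0]
H1 returns ([6, 8, 0], 3)
H2 returns [([6, 8, 0], 3)]
= [([6, 8, 0], 3)]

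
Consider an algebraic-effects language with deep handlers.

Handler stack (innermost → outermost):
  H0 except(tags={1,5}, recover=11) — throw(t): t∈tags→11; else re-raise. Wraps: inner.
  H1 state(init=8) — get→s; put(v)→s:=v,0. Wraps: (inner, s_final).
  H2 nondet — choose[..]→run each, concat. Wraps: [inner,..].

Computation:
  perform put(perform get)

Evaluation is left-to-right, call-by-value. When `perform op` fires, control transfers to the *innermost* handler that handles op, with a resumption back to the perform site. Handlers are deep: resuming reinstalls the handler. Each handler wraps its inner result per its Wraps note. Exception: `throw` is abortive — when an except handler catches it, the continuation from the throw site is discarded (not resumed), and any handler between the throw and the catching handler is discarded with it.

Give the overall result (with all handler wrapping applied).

Step-by-step:
get @ H1 ⇒ 8
put(8) @ H1 ⇒ s:=8
H0 returns 0
H1 returns (0, 8)
H2 returns [(0, 8)]
= [(0, 8)]

Answer: [(0, 8)]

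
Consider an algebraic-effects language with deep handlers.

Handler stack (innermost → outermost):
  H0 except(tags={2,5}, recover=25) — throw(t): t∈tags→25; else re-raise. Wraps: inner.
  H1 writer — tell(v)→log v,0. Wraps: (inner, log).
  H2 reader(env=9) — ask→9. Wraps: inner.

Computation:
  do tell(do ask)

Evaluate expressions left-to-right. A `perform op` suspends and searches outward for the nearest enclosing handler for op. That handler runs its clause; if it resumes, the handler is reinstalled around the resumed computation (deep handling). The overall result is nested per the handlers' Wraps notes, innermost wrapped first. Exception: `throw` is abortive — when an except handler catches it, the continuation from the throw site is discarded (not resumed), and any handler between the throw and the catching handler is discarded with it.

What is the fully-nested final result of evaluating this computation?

Answer: (0, (9))

Working:
ask @ H2 ⇒ 9
tell(9) @ H1 ⇒ log+=9
H0 returns 0
H1 returns (0, (9))
H2 returns (0, (9))
= (0, (9))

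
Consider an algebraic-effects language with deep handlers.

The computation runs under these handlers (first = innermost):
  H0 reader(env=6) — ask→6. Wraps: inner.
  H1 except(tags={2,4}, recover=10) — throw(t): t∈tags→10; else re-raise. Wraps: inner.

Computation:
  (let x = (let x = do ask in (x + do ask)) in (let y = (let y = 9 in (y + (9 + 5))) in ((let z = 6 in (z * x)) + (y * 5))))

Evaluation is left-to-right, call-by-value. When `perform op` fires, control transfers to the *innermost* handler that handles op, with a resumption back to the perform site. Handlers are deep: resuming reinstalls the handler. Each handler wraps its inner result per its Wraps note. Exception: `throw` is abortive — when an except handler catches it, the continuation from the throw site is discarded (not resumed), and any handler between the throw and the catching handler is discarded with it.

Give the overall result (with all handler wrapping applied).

Step-by-step:
ask @ H0 ⇒ 6
ask @ H0 ⇒ 6
H0 returns 187
H1 returns 187
= 187

Answer: 187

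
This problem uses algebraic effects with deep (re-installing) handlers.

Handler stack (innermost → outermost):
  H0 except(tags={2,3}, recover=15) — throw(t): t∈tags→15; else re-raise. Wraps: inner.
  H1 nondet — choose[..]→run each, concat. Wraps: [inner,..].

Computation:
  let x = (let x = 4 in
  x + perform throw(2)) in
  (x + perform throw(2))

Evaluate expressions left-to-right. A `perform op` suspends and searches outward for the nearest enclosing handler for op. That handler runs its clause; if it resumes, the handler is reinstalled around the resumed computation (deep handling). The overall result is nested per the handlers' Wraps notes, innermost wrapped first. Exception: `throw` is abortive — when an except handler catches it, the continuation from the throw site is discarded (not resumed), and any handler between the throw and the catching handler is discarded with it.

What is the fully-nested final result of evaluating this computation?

Answer: [15]

Step-by-step:
throw(2) @ H0 caught ⇒ 15
H1 returns [15]
= [15]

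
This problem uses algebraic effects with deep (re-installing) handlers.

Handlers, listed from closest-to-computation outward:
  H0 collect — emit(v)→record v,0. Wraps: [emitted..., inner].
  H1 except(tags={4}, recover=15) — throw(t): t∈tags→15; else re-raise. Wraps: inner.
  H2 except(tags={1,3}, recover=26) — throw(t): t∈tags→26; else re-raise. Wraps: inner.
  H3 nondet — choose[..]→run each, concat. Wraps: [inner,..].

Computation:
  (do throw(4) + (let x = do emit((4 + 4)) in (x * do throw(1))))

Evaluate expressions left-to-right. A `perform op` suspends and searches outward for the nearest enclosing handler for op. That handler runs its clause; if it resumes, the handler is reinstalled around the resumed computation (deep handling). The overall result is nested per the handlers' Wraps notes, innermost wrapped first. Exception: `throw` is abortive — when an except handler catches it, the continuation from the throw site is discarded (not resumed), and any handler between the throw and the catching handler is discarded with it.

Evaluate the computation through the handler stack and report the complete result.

Evaluation trace:
throw(4) @ H1 caught ⇒ 15
H2 returns 15
H3 returns [15]
= [15]

Answer: [15]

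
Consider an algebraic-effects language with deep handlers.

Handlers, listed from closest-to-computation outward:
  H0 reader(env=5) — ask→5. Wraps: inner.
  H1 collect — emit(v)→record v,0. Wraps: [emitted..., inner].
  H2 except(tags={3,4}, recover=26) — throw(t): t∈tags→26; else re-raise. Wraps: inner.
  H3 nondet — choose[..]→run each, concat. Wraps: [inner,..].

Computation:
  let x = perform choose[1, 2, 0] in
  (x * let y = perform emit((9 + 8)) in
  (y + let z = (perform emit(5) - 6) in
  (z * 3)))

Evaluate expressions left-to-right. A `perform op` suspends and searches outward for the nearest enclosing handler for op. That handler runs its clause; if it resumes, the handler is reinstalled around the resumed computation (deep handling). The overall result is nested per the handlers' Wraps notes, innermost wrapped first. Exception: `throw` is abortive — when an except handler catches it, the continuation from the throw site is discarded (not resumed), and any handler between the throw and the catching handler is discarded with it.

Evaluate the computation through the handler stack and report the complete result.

Answer: [[17, 5, -18], [17, 5, -36], [17, 5, 0]]

Working:
choose[1, 2, 0] @ H3
  branch[0] choose=1:
    emit(17) @ H1 ⇒ out+=17
    emit(5) @ H1 ⇒ out+=5
    H0 returns -18
    H1 returns [17, 5, -18]
    H2 returns [17, 5, -18]
    H3 returns [[17, 5, -18]]
  branch[1] choose=2:
    emit(17) @ H1 ⇒ out+=17
    emit(5) @ H1 ⇒ out+=5
    H0 returns -36
    H1 returns [17, 5, -36]
    H2 returns [17, 5, -36]
    H3 returns [[17, 5, -36]]
  branch[2] choose=0:
    emit(17) @ H1 ⇒ out+=17
    emit(5) @ H1 ⇒ out+=5
    H0 returns 0
    H1 returns [17, 5, 0]
    H2 returns [17, 5, 0]
    H3 returns [[17, 5, 0]]
= [[17, 5, -18], [17, 5, -36], [17, 5, 0]]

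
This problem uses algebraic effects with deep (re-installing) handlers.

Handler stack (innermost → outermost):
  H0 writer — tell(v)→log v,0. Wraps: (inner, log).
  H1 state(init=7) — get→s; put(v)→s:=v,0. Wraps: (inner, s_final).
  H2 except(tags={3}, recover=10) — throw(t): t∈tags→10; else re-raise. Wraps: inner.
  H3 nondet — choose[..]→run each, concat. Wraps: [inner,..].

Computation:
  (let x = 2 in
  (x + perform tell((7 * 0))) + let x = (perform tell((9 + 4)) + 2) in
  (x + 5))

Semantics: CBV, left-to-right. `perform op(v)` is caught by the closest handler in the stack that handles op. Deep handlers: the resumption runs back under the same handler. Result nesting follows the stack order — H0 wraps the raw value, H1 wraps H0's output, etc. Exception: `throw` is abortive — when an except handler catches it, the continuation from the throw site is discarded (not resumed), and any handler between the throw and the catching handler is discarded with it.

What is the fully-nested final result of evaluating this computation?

Evaluation trace:
tell(0) @ H0 ⇒ log+=0
tell(13) @ H0 ⇒ log+=13
H0 returns (9, (0, 13))
H1 returns ((9, (0, 13)), 7)
H2 returns ((9, (0, 13)), 7)
H3 returns [((9, (0, 13)), 7)]
= [((9, (0, 13)), 7)]

Answer: [((9, (0, 13)), 7)]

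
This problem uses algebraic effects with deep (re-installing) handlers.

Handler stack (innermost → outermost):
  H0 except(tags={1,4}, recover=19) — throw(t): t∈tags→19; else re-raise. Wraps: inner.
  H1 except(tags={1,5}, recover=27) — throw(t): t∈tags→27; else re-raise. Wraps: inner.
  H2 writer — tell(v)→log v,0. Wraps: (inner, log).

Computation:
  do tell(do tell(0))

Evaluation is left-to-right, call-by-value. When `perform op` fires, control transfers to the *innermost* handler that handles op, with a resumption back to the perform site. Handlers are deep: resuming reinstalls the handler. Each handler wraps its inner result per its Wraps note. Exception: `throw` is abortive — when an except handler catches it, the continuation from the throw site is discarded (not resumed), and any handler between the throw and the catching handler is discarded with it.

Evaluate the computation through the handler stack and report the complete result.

Answer: (0, (0, 0))

Step-by-step:
tell(0) @ H2 ⇒ log+=0
tell(0) @ H2 ⇒ log+=0
H0 returns 0
H1 returns 0
H2 returns (0, (0, 0))
= (0, (0, 0))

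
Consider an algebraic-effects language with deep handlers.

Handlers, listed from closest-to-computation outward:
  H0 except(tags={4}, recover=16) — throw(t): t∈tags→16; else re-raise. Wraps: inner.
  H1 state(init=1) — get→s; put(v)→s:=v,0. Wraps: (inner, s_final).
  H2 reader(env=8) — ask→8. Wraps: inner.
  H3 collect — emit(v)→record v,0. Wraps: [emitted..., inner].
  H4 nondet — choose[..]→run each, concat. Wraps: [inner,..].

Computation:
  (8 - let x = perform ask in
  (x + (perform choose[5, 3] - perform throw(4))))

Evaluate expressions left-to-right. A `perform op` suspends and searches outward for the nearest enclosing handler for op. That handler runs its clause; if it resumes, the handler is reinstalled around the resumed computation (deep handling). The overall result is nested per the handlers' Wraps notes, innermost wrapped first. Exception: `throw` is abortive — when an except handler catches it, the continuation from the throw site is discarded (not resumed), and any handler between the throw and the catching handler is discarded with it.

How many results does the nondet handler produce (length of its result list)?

Working:
ask @ H2 ⇒ 8
choose[5, 3] @ H4
  branch[0] choose=5:
    throw(4) @ H0 caught ⇒ 16
    H1 returns (16, 1)
    H2 returns (16, 1)
    H3 returns [(16, 1)]
    H4 returns [[(16, 1)]]
  branch[1] choose=3:
    throw(4) @ H0 caught ⇒ 16
    H1 returns (16, 1)
    H2 returns (16, 1)
    H3 returns [(16, 1)]
    H4 returns [[(16, 1)]]
= [[(16, 1)], [(16, 1)]]

Answer: 2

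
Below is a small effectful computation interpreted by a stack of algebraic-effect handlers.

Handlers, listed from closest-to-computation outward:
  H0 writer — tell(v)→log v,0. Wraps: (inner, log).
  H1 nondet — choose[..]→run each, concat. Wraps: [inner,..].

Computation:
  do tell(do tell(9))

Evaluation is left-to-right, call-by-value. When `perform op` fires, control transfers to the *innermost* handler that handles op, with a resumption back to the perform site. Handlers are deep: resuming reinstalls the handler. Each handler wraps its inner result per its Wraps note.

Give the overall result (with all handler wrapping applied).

Working:
tell(9) @ H0 ⇒ log+=9
tell(0) @ H0 ⇒ log+=0
H0 returns (0, (9, 0))
H1 returns [(0, (9, 0))]
= [(0, (9, 0))]

Answer: [(0, (9, 0))]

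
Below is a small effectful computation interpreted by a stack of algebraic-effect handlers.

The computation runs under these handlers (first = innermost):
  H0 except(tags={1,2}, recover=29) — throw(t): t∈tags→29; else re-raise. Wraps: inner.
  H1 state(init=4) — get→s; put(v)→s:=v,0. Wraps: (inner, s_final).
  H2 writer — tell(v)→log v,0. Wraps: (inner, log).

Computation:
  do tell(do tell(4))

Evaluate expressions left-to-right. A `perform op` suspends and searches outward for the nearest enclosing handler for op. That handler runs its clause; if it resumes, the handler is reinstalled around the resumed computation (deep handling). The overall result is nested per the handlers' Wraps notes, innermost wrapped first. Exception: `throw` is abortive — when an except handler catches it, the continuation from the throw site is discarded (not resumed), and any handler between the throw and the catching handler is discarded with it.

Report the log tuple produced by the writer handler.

Answer: (4, 0)

Evaluation trace:
tell(4) @ H2 ⇒ log+=4
tell(0) @ H2 ⇒ log+=0
H0 returns 0
H1 returns (0, 4)
H2 returns ((0, 4), (4, 0))
= ((0, 4), (4, 0))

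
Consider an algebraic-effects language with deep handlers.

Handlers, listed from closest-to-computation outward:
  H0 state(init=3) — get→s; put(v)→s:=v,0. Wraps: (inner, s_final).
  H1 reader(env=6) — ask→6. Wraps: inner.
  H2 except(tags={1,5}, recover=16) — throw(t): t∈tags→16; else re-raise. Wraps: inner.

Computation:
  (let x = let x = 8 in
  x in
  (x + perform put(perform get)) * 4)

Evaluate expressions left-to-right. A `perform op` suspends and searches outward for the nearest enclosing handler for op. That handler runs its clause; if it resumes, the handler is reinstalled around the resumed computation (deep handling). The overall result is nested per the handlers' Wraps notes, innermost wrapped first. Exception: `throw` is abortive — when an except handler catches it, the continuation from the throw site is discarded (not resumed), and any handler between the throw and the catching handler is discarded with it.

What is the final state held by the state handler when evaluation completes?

Answer: 3

Working:
get @ H0 ⇒ 3
put(3) @ H0 ⇒ s:=3
H0 returns (32, 3)
H1 returns (32, 3)
H2 returns (32, 3)
= (32, 3)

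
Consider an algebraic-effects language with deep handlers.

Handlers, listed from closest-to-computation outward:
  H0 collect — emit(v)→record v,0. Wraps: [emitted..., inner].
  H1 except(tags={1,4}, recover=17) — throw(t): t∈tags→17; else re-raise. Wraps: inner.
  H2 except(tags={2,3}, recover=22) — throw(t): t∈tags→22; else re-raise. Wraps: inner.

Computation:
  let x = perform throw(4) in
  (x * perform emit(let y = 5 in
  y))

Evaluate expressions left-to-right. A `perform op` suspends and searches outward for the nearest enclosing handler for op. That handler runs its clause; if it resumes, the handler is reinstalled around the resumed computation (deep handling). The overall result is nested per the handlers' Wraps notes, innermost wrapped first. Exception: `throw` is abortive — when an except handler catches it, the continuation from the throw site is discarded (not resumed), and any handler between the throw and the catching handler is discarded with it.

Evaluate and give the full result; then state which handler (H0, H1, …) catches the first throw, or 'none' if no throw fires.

Evaluation trace:
throw(4) @ H1 caught ⇒ 17
H2 returns 17
= 17

Answer: 17 ; first throw caught by: H1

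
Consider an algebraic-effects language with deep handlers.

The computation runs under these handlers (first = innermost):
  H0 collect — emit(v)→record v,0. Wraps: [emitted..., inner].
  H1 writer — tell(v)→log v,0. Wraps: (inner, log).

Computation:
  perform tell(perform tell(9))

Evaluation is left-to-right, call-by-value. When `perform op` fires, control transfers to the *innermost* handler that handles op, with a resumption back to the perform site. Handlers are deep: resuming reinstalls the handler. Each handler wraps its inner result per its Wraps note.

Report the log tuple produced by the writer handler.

Answer: (9, 0)

Evaluation trace:
tell(9) @ H1 ⇒ log+=9
tell(0) @ H1 ⇒ log+=0
H0 returns [0]
H1 returns ([0], (9, 0))
= ([0], (9, 0))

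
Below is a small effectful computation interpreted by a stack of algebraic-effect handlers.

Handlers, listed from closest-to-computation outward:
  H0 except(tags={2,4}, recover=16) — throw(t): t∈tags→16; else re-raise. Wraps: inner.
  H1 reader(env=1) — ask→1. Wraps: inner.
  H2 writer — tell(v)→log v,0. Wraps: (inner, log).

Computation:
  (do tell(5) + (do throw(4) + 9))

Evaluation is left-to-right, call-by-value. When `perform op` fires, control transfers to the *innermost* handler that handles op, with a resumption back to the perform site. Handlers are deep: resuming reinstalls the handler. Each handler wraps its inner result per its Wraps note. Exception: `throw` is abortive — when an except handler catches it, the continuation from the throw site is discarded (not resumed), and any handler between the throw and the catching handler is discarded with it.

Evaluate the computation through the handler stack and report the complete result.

Answer: (16, (5))

Working:
tell(5) @ H2 ⇒ log+=5
throw(4) @ H0 caught ⇒ 16
H1 returns 16
H2 returns (16, (5))
= (16, (5))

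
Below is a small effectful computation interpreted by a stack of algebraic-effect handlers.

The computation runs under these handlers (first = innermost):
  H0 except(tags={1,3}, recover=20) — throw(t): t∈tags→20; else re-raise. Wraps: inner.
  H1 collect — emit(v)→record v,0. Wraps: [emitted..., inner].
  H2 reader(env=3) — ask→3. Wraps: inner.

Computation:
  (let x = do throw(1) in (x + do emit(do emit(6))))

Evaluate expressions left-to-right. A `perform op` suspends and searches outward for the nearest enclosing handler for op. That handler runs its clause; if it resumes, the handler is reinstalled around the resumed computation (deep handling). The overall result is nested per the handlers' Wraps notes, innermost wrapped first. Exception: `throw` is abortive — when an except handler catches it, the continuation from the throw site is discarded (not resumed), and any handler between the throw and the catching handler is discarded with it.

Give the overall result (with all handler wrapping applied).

Evaluation trace:
throw(1) @ H0 caught ⇒ 20
H1 returns [20]
H2 returns [20]
= [20]

Answer: [20]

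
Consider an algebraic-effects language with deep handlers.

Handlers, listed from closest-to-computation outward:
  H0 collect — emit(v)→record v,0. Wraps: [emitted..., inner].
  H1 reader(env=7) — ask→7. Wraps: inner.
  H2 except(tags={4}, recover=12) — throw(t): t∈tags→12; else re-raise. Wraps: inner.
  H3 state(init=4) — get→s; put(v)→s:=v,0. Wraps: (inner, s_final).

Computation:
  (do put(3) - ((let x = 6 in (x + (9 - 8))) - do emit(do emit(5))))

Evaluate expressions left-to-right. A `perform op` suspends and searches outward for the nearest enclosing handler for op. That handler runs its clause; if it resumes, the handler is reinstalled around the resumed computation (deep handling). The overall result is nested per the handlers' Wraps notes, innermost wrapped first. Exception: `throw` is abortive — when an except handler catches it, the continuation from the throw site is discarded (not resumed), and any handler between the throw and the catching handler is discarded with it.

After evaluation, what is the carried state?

Answer: 3

Step-by-step:
put(3) @ H3 ⇒ s:=3
emit(5) @ H0 ⇒ out+=5
emit(0) @ H0 ⇒ out+=0
H0 returns [5, 0, -7]
H1 returns [5, 0, -7]
H2 returns [5, 0, -7]
H3 returns ([5, 0, -7], 3)
= ([5, 0, -7], 3)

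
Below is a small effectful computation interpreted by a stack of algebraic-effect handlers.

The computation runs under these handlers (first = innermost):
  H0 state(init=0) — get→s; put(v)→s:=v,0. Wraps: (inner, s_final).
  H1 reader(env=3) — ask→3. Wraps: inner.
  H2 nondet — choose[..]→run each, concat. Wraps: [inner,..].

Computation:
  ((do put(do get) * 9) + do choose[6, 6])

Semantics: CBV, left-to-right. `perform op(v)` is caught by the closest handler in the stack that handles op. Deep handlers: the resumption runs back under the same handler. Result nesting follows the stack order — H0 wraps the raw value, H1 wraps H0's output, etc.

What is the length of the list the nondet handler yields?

Evaluation trace:
get @ H0 ⇒ 0
put(0) @ H0 ⇒ s:=0
choose[6, 6] @ H2
  branch[0] choose=6:
    H0 returns (6, 0)
    H1 returns (6, 0)
    H2 returns [(6, 0)]
  branch[1] choose=6:
    H0 returns (6, 0)
    H1 returns (6, 0)
    H2 returns [(6, 0)]
= [(6, 0), (6, 0)]

Answer: 2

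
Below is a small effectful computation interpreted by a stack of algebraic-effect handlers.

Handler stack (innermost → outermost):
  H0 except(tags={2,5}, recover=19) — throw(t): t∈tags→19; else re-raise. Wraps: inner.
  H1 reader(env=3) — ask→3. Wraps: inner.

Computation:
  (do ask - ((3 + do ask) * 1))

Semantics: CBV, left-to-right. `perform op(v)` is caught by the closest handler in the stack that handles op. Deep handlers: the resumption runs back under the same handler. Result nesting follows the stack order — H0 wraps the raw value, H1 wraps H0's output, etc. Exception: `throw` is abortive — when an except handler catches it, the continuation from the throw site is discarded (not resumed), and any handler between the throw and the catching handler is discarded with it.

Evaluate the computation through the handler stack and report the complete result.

Working:
ask @ H1 ⇒ 3
ask @ H1 ⇒ 3
H0 returns -3
H1 returns -3
= -3

Answer: -3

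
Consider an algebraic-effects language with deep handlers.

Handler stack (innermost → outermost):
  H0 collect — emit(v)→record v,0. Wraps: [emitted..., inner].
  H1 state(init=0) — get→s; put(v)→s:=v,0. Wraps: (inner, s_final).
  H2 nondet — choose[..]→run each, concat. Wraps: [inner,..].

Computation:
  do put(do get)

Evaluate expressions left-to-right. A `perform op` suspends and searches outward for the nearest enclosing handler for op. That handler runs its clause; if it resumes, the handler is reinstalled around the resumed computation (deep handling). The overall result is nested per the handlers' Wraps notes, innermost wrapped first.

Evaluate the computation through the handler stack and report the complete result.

Working:
get @ H1 ⇒ 0
put(0) @ H1 ⇒ s:=0
H0 returns [0]
H1 returns ([0], 0)
H2 returns [([0], 0)]
= [([0], 0)]

Answer: [([0], 0)]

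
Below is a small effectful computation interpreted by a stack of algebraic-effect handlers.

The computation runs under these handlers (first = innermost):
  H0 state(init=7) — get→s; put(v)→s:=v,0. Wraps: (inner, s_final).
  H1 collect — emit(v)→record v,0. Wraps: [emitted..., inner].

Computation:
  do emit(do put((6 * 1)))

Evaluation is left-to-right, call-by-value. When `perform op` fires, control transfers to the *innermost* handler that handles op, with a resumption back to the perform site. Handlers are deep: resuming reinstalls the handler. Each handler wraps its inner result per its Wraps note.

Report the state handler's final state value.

Answer: 6

Step-by-step:
put(6) @ H0 ⇒ s:=6
emit(0) @ H1 ⇒ out+=0
H0 returns (0, 6)
H1 returns [0, (0, 6)]
= [0, (0, 6)]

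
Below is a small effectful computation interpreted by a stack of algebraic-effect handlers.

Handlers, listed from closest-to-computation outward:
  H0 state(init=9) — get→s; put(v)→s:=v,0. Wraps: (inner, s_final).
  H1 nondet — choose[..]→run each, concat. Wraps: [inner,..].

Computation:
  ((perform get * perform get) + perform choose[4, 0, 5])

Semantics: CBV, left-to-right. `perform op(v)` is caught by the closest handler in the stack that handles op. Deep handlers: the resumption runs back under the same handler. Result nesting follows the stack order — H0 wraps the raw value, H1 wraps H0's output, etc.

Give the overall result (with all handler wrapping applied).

Answer: [(85, 9), (81, 9), (86, 9)]

Working:
get @ H0 ⇒ 9
get @ H0 ⇒ 9
choose[4, 0, 5] @ H1
  branch[0] choose=4:
    H0 returns (85, 9)
    H1 returns [(85, 9)]
  branch[1] choose=0:
    H0 returns (81, 9)
    H1 returns [(81, 9)]
  branch[2] choose=5:
    H0 returns (86, 9)
    H1 returns [(86, 9)]
= [(85, 9), (81, 9), (86, 9)]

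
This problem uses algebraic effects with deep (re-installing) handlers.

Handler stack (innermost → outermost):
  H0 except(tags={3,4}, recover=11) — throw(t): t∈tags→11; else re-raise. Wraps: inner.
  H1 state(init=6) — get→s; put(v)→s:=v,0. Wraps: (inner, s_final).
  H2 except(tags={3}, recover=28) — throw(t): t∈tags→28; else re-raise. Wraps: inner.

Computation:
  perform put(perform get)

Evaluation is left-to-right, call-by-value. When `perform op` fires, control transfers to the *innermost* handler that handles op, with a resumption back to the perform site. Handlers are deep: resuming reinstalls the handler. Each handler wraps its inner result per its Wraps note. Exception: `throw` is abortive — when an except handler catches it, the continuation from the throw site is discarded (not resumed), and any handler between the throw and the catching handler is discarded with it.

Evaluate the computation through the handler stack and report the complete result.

Evaluation trace:
get @ H1 ⇒ 6
put(6) @ H1 ⇒ s:=6
H0 returns 0
H1 returns (0, 6)
H2 returns (0, 6)
= (0, 6)

Answer: (0, 6)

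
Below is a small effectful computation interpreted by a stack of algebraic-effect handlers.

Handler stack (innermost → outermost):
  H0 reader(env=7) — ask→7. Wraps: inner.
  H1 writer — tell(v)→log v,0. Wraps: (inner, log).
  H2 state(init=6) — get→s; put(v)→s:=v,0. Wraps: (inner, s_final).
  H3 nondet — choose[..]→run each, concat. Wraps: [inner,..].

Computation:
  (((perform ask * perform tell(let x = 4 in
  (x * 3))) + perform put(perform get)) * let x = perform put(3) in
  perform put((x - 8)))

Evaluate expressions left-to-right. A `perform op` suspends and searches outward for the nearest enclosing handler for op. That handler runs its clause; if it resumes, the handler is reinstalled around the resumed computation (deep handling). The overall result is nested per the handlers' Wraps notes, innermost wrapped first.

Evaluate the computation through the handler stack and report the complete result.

Step-by-step:
ask @ H0 ⇒ 7
tell(12) @ H1 ⇒ log+=12
get @ H2 ⇒ 6
put(6) @ H2 ⇒ s:=6
put(3) @ H2 ⇒ s:=3
put(-8) @ H2 ⇒ s:=-8
H0 returns 0
H1 returns (0, (12))
H2 returns ((0, (12)), -8)
H3 returns [((0, (12)), -8)]
= [((0, (12)), -8)]

Answer: [((0, (12)), -8)]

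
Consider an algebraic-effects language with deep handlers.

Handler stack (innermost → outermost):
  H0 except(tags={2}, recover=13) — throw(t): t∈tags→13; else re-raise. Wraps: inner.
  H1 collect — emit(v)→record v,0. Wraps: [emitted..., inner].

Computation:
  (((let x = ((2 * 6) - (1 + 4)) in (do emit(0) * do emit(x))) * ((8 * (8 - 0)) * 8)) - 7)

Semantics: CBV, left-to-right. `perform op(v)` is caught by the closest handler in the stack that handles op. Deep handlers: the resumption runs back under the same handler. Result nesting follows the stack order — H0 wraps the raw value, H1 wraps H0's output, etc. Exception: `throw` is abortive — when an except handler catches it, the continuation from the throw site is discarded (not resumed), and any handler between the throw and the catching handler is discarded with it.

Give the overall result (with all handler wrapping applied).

Answer: [0, 7, -7]

Evaluation trace:
emit(0) @ H1 ⇒ out+=0
emit(7) @ H1 ⇒ out+=7
H0 returns -7
H1 returns [0, 7, -7]
= [0, 7, -7]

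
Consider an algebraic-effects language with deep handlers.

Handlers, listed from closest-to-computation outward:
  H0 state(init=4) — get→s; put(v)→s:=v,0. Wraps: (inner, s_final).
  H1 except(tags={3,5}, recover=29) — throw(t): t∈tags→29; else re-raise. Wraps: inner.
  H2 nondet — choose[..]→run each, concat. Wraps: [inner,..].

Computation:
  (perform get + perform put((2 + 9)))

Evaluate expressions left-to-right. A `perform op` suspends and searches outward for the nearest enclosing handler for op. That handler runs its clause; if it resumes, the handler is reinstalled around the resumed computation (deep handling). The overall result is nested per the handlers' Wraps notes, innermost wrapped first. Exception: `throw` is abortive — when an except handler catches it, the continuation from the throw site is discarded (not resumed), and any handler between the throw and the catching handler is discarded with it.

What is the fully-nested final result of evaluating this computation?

Working:
get @ H0 ⇒ 4
put(11) @ H0 ⇒ s:=11
H0 returns (4, 11)
H1 returns (4, 11)
H2 returns [(4, 11)]
= [(4, 11)]

Answer: [(4, 11)]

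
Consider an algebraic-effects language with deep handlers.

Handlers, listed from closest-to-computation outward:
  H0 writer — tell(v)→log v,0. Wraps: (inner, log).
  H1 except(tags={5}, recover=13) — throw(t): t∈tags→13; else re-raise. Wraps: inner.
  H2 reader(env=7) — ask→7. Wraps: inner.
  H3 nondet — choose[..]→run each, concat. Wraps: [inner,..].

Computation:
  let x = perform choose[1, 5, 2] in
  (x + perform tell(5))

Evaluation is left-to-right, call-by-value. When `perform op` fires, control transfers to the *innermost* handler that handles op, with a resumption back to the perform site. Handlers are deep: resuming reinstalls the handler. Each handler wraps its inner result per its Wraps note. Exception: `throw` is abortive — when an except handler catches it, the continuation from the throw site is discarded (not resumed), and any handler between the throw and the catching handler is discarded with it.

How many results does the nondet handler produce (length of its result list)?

Evaluation trace:
choose[1, 5, 2] @ H3
  branch[0] choose=1:
    tell(5) @ H0 ⇒ log+=5
    H0 returns (1, (5))
    H1 returns (1, (5))
    H2 returns (1, (5))
    H3 returns [(1, (5))]
  branch[1] choose=5:
    tell(5) @ H0 ⇒ log+=5
    H0 returns (5, (5))
    H1 returns (5, (5))
    H2 returns (5, (5))
    H3 returns [(5, (5))]
  branch[2] choose=2:
    tell(5) @ H0 ⇒ log+=5
    H0 returns (2, (5))
    H1 returns (2, (5))
    H2 returns (2, (5))
    H3 returns [(2, (5))]
= [(1, (5)), (5, (5)), (2, (5))]

Answer: 3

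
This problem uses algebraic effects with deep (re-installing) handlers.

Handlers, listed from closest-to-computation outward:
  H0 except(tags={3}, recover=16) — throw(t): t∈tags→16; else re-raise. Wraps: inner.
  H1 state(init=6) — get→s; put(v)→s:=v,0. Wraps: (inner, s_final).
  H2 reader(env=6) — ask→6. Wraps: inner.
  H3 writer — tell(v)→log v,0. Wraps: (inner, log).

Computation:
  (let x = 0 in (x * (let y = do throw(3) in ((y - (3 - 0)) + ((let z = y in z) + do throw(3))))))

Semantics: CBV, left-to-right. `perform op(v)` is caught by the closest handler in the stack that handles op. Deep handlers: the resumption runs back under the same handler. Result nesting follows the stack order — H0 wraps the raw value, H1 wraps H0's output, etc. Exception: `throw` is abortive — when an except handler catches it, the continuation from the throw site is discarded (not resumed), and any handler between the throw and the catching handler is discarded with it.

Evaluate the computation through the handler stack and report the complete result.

Working:
throw(3) @ H0 caught ⇒ 16
H1 returns (16, 6)
H2 returns (16, 6)
H3 returns ((16, 6), ())
= ((16, 6), ())

Answer: ((16, 6), ())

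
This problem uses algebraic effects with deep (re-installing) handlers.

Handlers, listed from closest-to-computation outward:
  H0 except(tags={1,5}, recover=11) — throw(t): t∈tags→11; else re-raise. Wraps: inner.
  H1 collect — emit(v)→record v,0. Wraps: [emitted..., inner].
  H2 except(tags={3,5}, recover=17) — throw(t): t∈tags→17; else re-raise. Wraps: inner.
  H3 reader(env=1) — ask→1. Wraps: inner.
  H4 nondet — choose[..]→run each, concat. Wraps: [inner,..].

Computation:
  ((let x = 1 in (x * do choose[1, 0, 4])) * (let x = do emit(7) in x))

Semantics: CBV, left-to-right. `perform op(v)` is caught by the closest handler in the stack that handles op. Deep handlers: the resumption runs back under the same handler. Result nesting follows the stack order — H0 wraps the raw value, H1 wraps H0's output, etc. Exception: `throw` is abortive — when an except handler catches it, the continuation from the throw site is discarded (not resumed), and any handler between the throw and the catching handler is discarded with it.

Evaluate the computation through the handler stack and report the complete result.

Working:
choose[1, 0, 4] @ H4
  branch[0] choose=1:
    emit(7) @ H1 ⇒ out+=7
    H0 returns 0
    H1 returns [7, 0]
    H2 returns [7, 0]
    H3 returns [7, 0]
    H4 returns [[7, 0]]
  branch[1] choose=0:
    emit(7) @ H1 ⇒ out+=7
    H0 returns 0
    H1 returns [7, 0]
    H2 returns [7, 0]
    H3 returns [7, 0]
    H4 returns [[7, 0]]
  branch[2] choose=4:
    emit(7) @ H1 ⇒ out+=7
    H0 returns 0
    H1 returns [7, 0]
    H2 returns [7, 0]
    H3 returns [7, 0]
    H4 returns [[7, 0]]
= [[7, 0], [7, 0], [7, 0]]

Answer: [[7, 0], [7, 0], [7, 0]]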